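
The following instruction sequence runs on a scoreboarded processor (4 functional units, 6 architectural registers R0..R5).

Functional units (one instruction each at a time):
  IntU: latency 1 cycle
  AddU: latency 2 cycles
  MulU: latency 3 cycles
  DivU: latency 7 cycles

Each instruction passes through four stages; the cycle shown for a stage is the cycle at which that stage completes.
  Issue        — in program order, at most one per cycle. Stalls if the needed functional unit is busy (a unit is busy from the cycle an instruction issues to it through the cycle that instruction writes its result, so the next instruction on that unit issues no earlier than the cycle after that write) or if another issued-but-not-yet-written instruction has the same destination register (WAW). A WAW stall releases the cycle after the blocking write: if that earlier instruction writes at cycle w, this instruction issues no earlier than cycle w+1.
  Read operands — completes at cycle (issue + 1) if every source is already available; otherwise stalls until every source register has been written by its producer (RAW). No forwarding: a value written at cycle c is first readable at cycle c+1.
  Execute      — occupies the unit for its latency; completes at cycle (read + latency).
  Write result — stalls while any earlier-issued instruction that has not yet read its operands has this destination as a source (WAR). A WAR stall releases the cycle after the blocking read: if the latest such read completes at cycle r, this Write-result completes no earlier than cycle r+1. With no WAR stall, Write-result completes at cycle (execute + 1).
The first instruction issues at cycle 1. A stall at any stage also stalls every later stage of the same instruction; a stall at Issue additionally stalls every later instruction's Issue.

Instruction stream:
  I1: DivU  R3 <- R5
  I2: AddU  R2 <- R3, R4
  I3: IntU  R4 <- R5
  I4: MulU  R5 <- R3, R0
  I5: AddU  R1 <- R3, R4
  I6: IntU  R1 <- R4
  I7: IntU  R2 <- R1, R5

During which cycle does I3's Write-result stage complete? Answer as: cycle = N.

cycle = 12

I1: IS=1 RO=2 EX=9 WR=10
I2: IS=2 RO=11 EX=13 WR=14  [RAW R3: wait I1 write@10]
I3: IS=3 RO=4 EX=5 WR=12  [WAR R4: wait I2 read@11]
I4: IS=4 RO=11 EX=14 WR=15  [RAW R3: wait I1 write@10]
I5: IS=15 RO=16 EX=18 WR=19  [struct: AddU busy until I2 writes@14]
I6: IS=20 RO=21 EX=22 WR=23  [WAW R1: wait I5 write@19]
I7: IS=24 RO=25 EX=26 WR=27  [struct: IntU busy until I6 writes@23]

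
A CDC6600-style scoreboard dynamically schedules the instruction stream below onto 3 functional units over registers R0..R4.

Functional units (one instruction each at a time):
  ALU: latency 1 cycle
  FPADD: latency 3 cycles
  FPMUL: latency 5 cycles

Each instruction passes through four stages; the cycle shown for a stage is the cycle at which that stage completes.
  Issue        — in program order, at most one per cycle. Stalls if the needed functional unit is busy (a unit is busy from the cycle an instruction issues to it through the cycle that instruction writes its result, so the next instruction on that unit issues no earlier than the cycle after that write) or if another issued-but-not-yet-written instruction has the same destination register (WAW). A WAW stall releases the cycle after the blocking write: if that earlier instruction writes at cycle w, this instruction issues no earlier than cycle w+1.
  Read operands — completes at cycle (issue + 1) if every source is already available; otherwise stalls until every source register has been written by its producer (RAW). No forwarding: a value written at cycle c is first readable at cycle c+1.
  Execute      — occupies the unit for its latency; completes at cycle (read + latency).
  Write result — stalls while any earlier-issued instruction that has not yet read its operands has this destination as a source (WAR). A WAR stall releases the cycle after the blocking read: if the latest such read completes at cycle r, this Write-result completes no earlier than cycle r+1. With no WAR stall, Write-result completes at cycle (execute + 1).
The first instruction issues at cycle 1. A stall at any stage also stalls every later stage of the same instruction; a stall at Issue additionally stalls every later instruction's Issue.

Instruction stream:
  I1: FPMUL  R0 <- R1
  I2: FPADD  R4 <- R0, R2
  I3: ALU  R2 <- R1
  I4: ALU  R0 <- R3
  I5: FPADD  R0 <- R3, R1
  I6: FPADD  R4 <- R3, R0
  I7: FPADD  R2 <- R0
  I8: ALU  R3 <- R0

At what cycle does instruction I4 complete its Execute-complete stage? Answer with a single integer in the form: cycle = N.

cycle = 13

[1] issue I1 (FPMUL)
[2] I1 read-ops, issue I2 (FPADD)
[3] issue I3 (ALU)
[4] I3 read-ops
[5] I3 finished on ALU
[7] I1 finished on FPMUL
[8] I1→R0
[9] I2 read-ops
[10] I3→R2
[11] issue I4 (ALU)
[12] I2 finished on FPADD, I4 read-ops
[13] I2→R4, I4 finished on ALU
[14] I4→R0
[15] issue I5 (FPADD)
[16] I5 read-ops
[19] I5 finished on FPADD
[20] I5→R0
[21] issue I6 (FPADD)
[22] I6 read-ops
[25] I6 finished on FPADD
[26] I6→R4
[27] issue I7 (FPADD)
[28] I7 read-ops, issue I8 (ALU)
[29] I8 read-ops
[30] I8 finished on ALU
[31] I7 finished on FPADD, I8→R3
[32] I7→R2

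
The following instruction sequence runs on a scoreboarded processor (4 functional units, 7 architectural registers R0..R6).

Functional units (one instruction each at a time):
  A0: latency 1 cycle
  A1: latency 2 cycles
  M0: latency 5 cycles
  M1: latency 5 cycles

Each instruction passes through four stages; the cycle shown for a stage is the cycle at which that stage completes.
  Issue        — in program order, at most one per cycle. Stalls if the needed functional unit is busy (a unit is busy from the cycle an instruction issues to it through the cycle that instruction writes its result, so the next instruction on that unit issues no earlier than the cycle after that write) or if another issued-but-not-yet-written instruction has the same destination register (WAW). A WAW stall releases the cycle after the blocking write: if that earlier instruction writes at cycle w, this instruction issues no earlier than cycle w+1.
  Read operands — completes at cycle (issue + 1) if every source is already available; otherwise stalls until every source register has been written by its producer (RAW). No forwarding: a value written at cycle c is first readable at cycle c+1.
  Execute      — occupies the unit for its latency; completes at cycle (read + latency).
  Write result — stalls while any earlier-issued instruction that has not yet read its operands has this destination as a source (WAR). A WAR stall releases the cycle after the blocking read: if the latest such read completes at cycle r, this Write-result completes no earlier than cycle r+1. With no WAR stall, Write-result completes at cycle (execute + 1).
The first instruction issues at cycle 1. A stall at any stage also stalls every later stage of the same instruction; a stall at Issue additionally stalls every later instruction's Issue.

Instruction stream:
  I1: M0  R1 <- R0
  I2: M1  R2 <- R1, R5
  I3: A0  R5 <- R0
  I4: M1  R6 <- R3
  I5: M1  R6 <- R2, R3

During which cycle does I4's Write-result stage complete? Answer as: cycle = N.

[1] issue I1 (M0)
[2] I1 read-ops, issue I2 (M1)
[3] issue I3 (A0)
[4] I3 read-ops
[5] I3 finished on A0
[7] I1 finished on M0
[8] I1→R1
[9] I2 read-ops
[10] I3→R5
[14] I2 finished on M1
[15] I2→R2
[16] issue I4 (M1)
[17] I4 read-ops
[22] I4 finished on M1
[23] I4→R6
[24] issue I5 (M1)
[25] I5 read-ops
[30] I5 finished on M1
[31] I5→R6

cycle = 23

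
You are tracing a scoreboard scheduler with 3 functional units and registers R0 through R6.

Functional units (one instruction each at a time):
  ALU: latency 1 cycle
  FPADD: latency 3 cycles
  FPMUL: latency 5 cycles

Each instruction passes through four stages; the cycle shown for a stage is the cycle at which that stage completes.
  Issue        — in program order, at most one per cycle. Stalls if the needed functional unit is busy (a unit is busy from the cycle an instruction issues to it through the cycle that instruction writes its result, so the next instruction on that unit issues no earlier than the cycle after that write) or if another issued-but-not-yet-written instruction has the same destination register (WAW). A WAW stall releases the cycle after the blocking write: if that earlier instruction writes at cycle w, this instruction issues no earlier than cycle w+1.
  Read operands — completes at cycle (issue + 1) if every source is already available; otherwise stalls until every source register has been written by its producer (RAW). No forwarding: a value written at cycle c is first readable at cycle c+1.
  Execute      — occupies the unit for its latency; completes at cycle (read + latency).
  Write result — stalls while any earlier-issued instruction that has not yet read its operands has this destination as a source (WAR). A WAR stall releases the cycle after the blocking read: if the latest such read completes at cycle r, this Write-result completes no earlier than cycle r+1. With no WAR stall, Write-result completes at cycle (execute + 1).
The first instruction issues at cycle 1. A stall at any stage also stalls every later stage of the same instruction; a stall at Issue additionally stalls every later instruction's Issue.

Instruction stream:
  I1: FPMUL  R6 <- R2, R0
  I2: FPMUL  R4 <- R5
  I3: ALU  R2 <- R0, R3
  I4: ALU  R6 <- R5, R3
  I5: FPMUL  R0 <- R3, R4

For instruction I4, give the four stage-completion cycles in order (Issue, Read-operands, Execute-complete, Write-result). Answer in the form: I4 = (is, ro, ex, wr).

I4 = (14, 15, 16, 17)

t=1  I1 dispatched to FPMUL
t=2  I1 operands ready
t=7  I1 complete
t=8  R6←I1
t=9  I2 dispatched to FPMUL
t=10  I2 operands ready · I3 dispatched to ALU
t=11  I3 operands ready
t=12  I3 complete
t=13  R2←I3
t=14  I4 dispatched to ALU
t=15  I2 complete · I4 operands ready
t=16  R4←I2 · I4 complete
t=17  R6←I4 · I5 dispatched to FPMUL
t=18  I5 operands ready
t=23  I5 complete
t=24  R0←I5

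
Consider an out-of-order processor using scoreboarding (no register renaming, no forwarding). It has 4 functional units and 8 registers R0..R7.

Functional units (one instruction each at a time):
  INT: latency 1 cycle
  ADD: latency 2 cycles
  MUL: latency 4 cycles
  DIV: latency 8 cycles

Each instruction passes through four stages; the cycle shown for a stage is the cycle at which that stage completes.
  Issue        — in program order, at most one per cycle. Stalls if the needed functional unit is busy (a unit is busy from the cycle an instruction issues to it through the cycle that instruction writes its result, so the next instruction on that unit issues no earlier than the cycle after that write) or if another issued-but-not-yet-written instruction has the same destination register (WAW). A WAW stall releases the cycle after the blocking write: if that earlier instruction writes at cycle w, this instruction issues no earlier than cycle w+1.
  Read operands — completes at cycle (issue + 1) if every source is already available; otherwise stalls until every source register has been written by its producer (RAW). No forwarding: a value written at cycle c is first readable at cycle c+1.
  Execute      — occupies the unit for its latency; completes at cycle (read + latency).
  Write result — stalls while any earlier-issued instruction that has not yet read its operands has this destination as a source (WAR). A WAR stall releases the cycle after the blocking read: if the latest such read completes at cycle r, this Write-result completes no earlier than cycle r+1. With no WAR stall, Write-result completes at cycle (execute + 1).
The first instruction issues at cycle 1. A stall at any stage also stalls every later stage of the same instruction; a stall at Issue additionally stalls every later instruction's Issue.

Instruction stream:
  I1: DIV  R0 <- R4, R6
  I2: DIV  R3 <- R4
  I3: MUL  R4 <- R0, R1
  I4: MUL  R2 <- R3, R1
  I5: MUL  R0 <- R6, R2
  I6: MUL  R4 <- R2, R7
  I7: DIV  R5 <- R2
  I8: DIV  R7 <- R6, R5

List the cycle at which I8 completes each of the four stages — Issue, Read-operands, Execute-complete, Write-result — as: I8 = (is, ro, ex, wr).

1) issue 1, read 2, done 10, write 11
2) issue 12, read 13, done 21, write 22  <struct: DIV busy until I1 writes@11>
3) issue 13, read 14, done 18, write 19
4) issue 20, read 23, done 27, write 28  <struct: MUL busy until I3 writes@19 / RAW R3: wait I2 write@22>
5) issue 29, read 30, done 34, write 35  <struct: MUL busy until I4 writes@28>
6) issue 36, read 37, done 41, write 42  <struct: MUL busy until I5 writes@35>
7) issue 37, read 38, done 46, write 47
8) issue 48, read 49, done 57, write 58  <struct: DIV busy until I7 writes@47>

I8 = (48, 49, 57, 58)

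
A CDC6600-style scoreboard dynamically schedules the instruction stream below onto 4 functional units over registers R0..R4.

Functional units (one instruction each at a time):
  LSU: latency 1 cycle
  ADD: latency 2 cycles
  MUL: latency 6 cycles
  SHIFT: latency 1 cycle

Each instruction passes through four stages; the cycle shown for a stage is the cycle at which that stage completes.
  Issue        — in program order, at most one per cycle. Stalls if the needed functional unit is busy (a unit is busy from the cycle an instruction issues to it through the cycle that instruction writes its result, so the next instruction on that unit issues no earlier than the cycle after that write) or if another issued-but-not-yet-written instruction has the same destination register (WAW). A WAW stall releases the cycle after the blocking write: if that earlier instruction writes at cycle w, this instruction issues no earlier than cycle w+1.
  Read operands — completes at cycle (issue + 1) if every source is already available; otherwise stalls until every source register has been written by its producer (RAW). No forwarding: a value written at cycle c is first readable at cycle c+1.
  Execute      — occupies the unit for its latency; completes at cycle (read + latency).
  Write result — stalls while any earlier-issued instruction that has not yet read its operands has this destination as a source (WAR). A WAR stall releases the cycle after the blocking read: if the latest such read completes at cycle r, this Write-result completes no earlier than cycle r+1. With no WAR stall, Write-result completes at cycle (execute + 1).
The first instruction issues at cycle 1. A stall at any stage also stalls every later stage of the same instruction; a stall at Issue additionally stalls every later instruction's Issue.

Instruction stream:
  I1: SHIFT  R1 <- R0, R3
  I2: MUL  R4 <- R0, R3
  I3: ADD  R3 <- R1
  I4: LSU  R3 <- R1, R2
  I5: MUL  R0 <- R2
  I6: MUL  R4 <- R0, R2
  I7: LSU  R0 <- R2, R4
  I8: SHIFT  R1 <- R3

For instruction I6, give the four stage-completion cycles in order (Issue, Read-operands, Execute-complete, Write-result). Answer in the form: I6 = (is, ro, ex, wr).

cycle 1: I1 dispatched to SHIFT
cycle 2: I1 operands ready, I2 dispatched to MUL
cycle 3: I1 complete, I2 operands ready, I3 dispatched to ADD
cycle 4: R1←I1
cycle 5: I3 operands ready
cycle 7: I3 complete
cycle 8: R3←I3
cycle 9: I2 complete, I4 dispatched to LSU
cycle 10: R4←I2, I4 operands ready
cycle 11: I4 complete, I5 dispatched to MUL
cycle 12: R3←I4, I5 operands ready
cycle 18: I5 complete
cycle 19: R0←I5
cycle 20: I6 dispatched to MUL
cycle 21: I6 operands ready, I7 dispatched to LSU
cycle 22: I8 dispatched to SHIFT
cycle 23: I8 operands ready
cycle 24: I8 complete
cycle 25: R1←I8
cycle 27: I6 complete
cycle 28: R4←I6
cycle 29: I7 operands ready
cycle 30: I7 complete
cycle 31: R0←I7

I6 = (20, 21, 27, 28)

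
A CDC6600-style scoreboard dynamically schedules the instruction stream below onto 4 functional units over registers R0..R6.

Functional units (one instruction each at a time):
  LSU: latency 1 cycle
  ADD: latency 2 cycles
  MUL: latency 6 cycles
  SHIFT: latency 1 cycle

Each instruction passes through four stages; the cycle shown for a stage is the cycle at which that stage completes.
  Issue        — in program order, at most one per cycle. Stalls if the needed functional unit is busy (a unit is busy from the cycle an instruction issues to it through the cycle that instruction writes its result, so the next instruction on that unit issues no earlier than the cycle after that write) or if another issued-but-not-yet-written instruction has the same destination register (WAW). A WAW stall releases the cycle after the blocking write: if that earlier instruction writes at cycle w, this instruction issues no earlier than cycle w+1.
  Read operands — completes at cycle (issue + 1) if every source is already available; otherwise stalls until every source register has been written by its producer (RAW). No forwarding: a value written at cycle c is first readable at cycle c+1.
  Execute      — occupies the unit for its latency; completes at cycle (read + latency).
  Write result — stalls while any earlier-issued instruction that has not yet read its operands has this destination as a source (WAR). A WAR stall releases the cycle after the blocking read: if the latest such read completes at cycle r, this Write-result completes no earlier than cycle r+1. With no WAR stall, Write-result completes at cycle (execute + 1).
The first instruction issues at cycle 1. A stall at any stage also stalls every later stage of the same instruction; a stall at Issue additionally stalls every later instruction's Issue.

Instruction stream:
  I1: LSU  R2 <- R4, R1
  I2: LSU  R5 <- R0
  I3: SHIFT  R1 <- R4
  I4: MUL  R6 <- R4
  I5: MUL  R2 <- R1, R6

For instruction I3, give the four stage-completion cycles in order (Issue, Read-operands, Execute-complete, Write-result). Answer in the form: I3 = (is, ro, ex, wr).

I3 = (6, 7, 8, 9)

  I1 | 1 | 2 | 3 | 4
  I2 | 5 | 6 | 7 | 8   struct: LSU busy until I1 writes@4
  I3 | 6 | 7 | 8 | 9
  I4 | 7 | 8 | 14 | 15
  I5 | 16 | 17 | 23 | 24   struct: MUL busy until I4 writes@15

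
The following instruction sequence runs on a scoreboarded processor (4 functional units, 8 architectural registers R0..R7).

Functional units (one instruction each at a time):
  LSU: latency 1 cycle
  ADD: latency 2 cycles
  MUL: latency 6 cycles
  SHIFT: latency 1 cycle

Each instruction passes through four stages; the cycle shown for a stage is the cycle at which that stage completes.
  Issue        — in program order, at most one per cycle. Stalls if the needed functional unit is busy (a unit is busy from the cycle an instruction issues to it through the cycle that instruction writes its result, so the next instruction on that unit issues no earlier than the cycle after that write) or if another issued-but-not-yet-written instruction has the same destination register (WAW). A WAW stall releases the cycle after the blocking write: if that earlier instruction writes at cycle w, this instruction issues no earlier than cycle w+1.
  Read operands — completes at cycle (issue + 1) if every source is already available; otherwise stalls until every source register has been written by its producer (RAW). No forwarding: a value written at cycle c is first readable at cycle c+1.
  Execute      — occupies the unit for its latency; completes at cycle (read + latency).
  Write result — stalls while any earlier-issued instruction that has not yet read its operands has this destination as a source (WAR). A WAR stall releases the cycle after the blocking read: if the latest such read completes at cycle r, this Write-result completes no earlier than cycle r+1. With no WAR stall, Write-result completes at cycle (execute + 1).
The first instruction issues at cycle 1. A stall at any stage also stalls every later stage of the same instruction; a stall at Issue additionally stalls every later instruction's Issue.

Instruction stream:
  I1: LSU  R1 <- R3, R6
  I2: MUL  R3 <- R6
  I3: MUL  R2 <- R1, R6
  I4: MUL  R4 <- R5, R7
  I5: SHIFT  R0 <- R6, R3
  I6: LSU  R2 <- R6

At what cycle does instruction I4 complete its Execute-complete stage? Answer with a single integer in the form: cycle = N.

cycle = 27

I1 -> (1, 2, 3, 4)
I2 -> (2, 3, 9, 10)
I3 -> (11, 12, 18, 19)  // struct: MUL busy until I2 writes@10
I4 -> (20, 21, 27, 28)  // struct: MUL busy until I3 writes@19
I5 -> (21, 22, 23, 24)
I6 -> (22, 23, 24, 25)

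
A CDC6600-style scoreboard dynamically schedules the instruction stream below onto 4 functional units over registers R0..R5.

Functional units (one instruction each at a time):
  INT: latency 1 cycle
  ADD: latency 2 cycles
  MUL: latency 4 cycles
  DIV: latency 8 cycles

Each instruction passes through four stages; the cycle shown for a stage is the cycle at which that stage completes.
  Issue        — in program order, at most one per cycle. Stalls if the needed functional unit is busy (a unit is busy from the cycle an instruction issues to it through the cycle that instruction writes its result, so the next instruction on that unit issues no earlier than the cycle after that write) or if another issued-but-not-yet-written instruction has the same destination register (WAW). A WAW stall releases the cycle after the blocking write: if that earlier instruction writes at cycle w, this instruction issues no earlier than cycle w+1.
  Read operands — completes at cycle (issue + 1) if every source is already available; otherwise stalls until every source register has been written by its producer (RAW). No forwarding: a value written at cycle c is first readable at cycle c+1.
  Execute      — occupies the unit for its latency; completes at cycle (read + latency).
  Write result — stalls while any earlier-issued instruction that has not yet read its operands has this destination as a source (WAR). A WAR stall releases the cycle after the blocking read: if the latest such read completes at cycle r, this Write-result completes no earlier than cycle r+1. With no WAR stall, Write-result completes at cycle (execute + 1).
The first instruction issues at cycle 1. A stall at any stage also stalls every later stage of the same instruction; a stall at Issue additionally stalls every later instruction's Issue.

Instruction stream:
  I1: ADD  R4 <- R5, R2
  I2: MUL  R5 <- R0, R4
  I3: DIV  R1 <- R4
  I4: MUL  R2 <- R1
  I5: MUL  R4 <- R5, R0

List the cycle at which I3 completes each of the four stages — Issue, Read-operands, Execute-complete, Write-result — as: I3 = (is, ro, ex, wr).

[I1] 1/2/4/5
[I2] 2/6/10/11  (RAW R4: wait I1 write@5)
[I3] 3/6/14/15  (RAW R4: wait I1 write@5)
[I4] 12/16/20/21  (struct: MUL busy until I2 writes@11; RAW R1: wait I3 write@15)
[I5] 22/23/27/28  (struct: MUL busy until I4 writes@21)

I3 = (3, 6, 14, 15)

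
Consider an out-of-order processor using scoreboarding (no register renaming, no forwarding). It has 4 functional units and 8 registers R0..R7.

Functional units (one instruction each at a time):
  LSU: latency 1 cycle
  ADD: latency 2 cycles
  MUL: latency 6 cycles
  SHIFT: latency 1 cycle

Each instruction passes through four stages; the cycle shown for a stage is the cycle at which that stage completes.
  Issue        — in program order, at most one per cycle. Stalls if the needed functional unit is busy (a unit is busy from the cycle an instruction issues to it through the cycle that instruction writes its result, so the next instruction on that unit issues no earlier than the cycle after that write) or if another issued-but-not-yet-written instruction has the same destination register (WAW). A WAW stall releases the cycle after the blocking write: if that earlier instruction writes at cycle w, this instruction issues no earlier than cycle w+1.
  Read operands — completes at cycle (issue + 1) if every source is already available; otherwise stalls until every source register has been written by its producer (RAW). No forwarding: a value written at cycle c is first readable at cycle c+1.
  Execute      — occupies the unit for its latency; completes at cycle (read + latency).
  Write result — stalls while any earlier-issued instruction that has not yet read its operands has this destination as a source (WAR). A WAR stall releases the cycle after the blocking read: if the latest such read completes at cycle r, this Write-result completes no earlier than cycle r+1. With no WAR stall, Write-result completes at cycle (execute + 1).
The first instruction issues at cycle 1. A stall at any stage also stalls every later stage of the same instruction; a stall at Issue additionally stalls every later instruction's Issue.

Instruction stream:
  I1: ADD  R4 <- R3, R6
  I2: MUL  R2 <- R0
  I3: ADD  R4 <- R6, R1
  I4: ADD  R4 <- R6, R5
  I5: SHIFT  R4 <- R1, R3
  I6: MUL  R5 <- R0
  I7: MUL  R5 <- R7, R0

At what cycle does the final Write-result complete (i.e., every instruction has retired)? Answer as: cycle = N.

cycle = 34

[1] issue I1 (ADD)
[2] I1 read-ops · issue I2 (MUL)
[3] I2 read-ops
[4] I1 finished on ADD
[5] I1→R4
[6] issue I3 (ADD)
[7] I3 read-ops
[9] I2 finished on MUL · I3 finished on ADD
[10] I2→R2 · I3→R4
[11] issue I4 (ADD)
[12] I4 read-ops
[14] I4 finished on ADD
[15] I4→R4
[16] issue I5 (SHIFT)
[17] I5 read-ops · issue I6 (MUL)
[18] I5 finished on SHIFT · I6 read-ops
[19] I5→R4
[24] I6 finished on MUL
[25] I6→R5
[26] issue I7 (MUL)
[27] I7 read-ops
[33] I7 finished on MUL
[34] I7→R5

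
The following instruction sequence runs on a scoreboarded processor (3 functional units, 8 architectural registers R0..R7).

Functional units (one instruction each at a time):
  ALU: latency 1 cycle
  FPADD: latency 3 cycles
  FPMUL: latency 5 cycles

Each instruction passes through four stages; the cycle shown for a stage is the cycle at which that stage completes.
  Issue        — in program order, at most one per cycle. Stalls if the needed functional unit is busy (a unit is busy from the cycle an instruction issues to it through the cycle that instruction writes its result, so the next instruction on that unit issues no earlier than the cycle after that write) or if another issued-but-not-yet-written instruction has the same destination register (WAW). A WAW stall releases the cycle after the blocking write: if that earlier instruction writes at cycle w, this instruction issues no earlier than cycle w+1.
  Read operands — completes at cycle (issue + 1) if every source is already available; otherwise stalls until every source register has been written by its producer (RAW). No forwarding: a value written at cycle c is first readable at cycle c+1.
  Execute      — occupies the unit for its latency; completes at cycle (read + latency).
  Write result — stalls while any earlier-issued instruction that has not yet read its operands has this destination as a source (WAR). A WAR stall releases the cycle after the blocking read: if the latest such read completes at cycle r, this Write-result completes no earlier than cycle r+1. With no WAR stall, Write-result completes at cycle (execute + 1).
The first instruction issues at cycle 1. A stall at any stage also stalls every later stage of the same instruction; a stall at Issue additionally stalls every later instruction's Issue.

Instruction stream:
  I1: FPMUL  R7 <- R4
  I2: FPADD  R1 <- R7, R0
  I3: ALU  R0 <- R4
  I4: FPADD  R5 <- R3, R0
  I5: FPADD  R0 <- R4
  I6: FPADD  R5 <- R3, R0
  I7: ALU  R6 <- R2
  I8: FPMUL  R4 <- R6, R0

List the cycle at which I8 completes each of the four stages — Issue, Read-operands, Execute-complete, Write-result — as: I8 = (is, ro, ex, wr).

I8 = (28, 31, 36, 37)

1) issue 1, read 2, done 7, write 8
2) issue 2, read 9, done 12, write 13  <RAW R7: wait I1 write@8>
3) issue 3, read 4, done 5, write 10  <WAR R0: wait I2 read@9>
4) issue 14, read 15, done 18, write 19  <struct: FPADD busy until I2 writes@13>
5) issue 20, read 21, done 24, write 25  <struct: FPADD busy until I4 writes@19>
6) issue 26, read 27, done 30, write 31  <struct: FPADD busy until I5 writes@25>
7) issue 27, read 28, done 29, write 30
8) issue 28, read 31, done 36, write 37  <RAW R6: wait I7 write@30>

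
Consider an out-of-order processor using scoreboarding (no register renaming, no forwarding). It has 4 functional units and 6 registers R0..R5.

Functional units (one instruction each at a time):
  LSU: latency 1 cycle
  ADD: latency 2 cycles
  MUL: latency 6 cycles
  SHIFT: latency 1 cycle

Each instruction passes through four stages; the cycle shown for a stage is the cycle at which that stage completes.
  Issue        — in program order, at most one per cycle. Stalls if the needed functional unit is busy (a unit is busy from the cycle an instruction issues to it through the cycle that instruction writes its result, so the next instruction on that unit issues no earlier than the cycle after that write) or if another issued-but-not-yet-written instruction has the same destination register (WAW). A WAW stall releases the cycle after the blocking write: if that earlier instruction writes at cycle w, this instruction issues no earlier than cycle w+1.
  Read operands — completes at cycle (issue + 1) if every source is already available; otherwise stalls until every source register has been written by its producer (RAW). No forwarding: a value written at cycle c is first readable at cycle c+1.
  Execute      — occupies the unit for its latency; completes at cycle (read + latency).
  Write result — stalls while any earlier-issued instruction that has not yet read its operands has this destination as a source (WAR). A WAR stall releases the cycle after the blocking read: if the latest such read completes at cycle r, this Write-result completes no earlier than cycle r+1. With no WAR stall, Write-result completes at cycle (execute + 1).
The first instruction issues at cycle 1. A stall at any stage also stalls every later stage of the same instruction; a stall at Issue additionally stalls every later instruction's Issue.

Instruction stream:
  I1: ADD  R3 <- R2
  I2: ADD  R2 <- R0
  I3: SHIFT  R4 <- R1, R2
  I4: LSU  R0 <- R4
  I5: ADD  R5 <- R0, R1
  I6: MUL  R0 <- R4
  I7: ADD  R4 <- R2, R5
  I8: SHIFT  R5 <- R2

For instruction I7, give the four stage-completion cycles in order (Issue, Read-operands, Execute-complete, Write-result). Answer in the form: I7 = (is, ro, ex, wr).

I7 = (21, 22, 24, 25)

[1] I1 issues→ADD
[2] I1 reads
[4] I1 exec-done
[5] I1 writes R3
[6] I2 issues→ADD
[7] I2 reads · I3 issues→SHIFT
[8] I4 issues→LSU
[9] I2 exec-done
[10] I2 writes R2
[11] I3 reads · I5 issues→ADD
[12] I3 exec-done
[13] I3 writes R4
[14] I4 reads
[15] I4 exec-done
[16] I4 writes R0
[17] I5 reads · I6 issues→MUL
[18] I6 reads
[19] I5 exec-done
[20] I5 writes R5
[21] I7 issues→ADD
[22] I7 reads · I8 issues→SHIFT
[23] I8 reads
[24] I6 exec-done · I7 exec-done · I8 exec-done
[25] I6 writes R0 · I7 writes R4 · I8 writes R5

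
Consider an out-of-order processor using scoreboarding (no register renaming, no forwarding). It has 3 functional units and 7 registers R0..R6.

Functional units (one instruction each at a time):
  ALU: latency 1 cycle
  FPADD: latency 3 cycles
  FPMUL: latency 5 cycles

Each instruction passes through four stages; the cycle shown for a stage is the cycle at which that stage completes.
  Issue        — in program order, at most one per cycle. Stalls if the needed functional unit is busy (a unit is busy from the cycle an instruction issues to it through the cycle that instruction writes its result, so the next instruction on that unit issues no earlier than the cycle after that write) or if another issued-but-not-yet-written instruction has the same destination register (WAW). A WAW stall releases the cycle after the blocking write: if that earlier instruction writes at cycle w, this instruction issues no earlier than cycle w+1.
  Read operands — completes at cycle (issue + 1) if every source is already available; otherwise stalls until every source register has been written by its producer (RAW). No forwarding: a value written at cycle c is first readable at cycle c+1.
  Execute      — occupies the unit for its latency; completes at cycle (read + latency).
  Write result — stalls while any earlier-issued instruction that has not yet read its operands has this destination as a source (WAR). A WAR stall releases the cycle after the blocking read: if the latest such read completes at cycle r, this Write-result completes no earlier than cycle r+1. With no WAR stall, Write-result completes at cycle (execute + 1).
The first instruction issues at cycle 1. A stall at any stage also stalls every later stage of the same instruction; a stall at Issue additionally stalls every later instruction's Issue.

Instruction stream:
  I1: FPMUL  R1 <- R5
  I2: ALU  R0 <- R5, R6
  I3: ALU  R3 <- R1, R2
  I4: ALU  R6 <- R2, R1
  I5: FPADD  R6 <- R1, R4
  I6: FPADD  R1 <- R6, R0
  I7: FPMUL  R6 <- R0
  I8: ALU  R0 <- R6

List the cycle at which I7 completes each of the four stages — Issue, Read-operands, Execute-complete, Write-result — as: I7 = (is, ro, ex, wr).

1) issue 1, read 2, done 7, write 8
2) issue 2, read 3, done 4, write 5
3) issue 6, read 9, done 10, write 11  <struct: ALU busy until I2 writes@5 / RAW R1: wait I1 write@8>
4) issue 12, read 13, done 14, write 15  <struct: ALU busy until I3 writes@11>
5) issue 16, read 17, done 20, write 21  <WAW R6: wait I4 write@15>
6) issue 22, read 23, done 26, write 27  <struct: FPADD busy until I5 writes@21>
7) issue 23, read 24, done 29, write 30
8) issue 24, read 31, done 32, write 33  <RAW R6: wait I7 write@30>

I7 = (23, 24, 29, 30)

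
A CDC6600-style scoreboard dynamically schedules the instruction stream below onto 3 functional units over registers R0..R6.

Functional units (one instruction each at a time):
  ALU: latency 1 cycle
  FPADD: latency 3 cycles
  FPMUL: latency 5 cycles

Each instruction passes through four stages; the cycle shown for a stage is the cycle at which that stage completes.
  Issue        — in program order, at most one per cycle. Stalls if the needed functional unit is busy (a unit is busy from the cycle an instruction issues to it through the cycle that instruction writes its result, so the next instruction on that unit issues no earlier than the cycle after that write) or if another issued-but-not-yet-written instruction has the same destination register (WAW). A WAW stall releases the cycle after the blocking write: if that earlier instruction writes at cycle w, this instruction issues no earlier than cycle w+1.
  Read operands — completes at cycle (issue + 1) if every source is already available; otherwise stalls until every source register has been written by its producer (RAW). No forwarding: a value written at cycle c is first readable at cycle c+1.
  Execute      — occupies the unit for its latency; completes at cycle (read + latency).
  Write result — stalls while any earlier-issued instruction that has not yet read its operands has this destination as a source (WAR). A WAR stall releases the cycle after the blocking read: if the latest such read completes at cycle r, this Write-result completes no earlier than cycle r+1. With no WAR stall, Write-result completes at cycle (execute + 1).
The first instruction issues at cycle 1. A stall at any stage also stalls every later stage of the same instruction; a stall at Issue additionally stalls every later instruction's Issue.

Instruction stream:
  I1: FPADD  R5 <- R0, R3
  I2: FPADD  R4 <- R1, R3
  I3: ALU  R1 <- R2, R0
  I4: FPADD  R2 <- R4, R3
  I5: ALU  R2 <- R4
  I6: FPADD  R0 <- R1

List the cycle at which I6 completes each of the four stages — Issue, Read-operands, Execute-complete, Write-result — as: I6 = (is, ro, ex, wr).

t=1  I1→FPADD
t=2  I1 RO
t=5  I1 EX
t=6  I1 WR R5
t=7  I2→FPADD
t=8  I2 RO · I3→ALU
t=9  I3 RO
t=10  I3 EX
t=11  I2 EX · I3 WR R1
t=12  I2 WR R4
t=13  I4→FPADD
t=14  I4 RO
t=17  I4 EX
t=18  I4 WR R2
t=19  I5→ALU
t=20  I5 RO · I6→FPADD
t=21  I5 EX · I6 RO
t=22  I5 WR R2
t=24  I6 EX
t=25  I6 WR R0

I6 = (20, 21, 24, 25)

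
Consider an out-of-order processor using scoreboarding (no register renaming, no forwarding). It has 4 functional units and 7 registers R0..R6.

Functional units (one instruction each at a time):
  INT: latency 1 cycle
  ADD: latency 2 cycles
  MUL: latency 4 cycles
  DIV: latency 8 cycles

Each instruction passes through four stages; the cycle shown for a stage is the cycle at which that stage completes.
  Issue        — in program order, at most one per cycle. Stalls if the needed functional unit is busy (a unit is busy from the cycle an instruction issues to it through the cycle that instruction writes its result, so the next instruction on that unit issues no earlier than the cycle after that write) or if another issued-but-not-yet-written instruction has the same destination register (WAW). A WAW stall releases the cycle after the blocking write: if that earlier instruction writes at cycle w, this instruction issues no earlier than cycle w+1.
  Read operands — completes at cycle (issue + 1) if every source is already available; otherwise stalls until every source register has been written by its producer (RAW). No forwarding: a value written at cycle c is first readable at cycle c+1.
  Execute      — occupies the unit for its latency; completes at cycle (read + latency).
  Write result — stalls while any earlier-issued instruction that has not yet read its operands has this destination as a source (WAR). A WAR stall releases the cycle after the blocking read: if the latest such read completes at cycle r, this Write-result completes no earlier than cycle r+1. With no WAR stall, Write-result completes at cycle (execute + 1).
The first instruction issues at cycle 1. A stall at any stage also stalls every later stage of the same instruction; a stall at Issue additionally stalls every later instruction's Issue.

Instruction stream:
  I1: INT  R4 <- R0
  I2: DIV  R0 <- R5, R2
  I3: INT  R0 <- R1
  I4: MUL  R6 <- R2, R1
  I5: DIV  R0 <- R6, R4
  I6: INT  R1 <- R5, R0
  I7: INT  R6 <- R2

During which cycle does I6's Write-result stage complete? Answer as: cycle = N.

1) issue 1, read 2, done 3, write 4
2) issue 2, read 3, done 11, write 12
3) issue 13, read 14, done 15, write 16  <WAW R0: wait I2 write@12>
4) issue 14, read 15, done 19, write 20
5) issue 17, read 21, done 29, write 30  <WAW R0: wait I3 write@16 / RAW R6: wait I4 write@20>
6) issue 18, read 31, done 32, write 33  <RAW R0: wait I5 write@30>
7) issue 34, read 35, done 36, write 37  <struct: INT busy until I6 writes@33>

cycle = 33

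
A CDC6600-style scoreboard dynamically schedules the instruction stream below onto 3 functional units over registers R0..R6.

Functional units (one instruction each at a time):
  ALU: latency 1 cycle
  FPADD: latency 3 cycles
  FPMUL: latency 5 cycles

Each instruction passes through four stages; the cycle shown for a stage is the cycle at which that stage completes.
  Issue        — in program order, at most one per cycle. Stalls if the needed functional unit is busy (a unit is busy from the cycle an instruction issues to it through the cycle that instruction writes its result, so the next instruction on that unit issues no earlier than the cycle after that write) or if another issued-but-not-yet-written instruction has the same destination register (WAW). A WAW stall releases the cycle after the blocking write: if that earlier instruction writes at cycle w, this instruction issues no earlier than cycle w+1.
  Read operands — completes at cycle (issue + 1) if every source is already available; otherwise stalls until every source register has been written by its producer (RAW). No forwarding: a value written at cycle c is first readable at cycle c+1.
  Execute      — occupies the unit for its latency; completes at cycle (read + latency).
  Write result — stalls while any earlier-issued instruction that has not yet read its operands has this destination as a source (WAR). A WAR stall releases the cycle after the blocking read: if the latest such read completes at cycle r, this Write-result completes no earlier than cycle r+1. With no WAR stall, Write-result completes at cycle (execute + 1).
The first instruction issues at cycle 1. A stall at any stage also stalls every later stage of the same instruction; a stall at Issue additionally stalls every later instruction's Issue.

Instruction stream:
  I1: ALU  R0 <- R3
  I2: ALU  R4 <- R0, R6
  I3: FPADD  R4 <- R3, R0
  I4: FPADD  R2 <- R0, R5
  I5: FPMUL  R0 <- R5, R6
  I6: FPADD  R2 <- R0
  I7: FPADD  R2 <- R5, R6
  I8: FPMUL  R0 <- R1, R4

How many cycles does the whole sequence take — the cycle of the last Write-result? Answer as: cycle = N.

  I1 | 1 | 2 | 3 | 4
  I2 | 5 | 6 | 7 | 8   struct: ALU busy until I1 writes@4
  I3 | 9 | 10 | 13 | 14   WAW R4: wait I2 write@8
  I4 | 15 | 16 | 19 | 20   struct: FPADD busy until I3 writes@14
  I5 | 16 | 17 | 22 | 23
  I6 | 21 | 24 | 27 | 28   struct: FPADD busy until I4 writes@20 · RAW R0: wait I5 write@23
  I7 | 29 | 30 | 33 | 34   struct: FPADD busy until I6 writes@28
  I8 | 30 | 31 | 36 | 37

cycle = 37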